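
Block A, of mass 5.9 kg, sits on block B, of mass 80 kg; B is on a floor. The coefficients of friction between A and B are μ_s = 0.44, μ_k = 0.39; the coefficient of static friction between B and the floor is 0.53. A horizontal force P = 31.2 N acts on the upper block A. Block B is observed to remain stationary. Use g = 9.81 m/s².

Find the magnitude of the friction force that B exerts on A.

f ≈ 22.6 N

The normal force B exerts on A is simply A's weight, N₁ = 57.88 N.
So the A–B interface can sustain at most μ_s N₁ = 25.47 N of static friction.
Since P = 31.2 N > 25.47 N, A slides on B; the A–B friction is kinetic: f₁ = μ_k N₁ = 0.39×57.88 = 22.6 N.
B experiences an equal 22.6 N forward from A (third law). B is in equilibrium, so the floor supplies f₂ = 22.6 N of static friction (limit μ_s(m_A+m_B)g = 446.6 N, not exceeded).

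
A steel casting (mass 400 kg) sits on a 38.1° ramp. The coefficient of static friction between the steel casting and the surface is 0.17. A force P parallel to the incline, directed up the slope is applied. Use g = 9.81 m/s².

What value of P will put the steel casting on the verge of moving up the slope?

P ≈ 2950 N

At impending motion up the slope, friction acts down-slope at its limit: f = μ_s N.
P is parallel to the surface, so N = m g cos θ = 3090 N.
Along the incline: P = m g sin θ + μ_s N = 2420 + 0.17×3090 = 2950 N.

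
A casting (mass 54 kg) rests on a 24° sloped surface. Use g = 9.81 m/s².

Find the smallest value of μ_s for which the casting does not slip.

At the slip threshold m g sin θ = μ_s m g cos θ, so μ_s,min = tan θ.
μ_s,min = tan 24° = 0.445.

μ_s,min ≈ 0.445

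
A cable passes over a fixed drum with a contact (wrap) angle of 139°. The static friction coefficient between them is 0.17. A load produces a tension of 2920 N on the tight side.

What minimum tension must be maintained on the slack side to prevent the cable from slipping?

T_min ≈ 1930 N

Capstan equation at impending slip: T_tight/T_slack = e^{μβ}.
β = 139° = 2.426 rad; e^{μβ} = e^{0.17×2.426} = 1.51.
T_slack = T_tight / e^{μβ} = 2920 / 1.51 = 1930 N.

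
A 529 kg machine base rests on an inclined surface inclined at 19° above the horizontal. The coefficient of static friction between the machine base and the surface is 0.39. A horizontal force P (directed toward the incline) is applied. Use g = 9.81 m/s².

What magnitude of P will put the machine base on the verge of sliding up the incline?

At impending motion up the slope, friction acts down-slope at its limit: f = μ_s N.
Perpendicular to the incline: N = m g cos θ + P sin θ.
Along the incline: P cos θ = m g sin θ + μ_s N = m g sin θ + μ_s (m g cos θ + P sin θ).
Solving, P (cos θ − μ_s sin θ) = m g (sin θ + μ_s cos θ), so P = 529×9.81×(sin 19° + 0.39 cos 19°)/(cos 19° − 0.39 sin 19°) = 5190×0.6943/0.8185 = 4400 N.

P ≈ 4400 N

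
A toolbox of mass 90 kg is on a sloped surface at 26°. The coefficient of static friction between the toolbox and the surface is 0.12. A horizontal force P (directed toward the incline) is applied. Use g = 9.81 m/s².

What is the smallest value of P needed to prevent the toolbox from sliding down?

P_min ≈ 307 N

The toolbox tends to slide down (tan θ > μ_s), so at the point of impending slip friction acts up-slope at its limit: f = μ_s N.
Perpendicular to the incline: N = m g cos θ + P sin θ.
Along the incline: P cos θ + μ_s N = m g sin θ, i.e. P cos θ + μ_s (m g cos θ + P sin θ) = m g sin θ.
Solving, P (cos θ + μ_s sin θ) = m g (sin θ − μ_s cos θ), so P = 883×0.3305/0.9514 = 307 N.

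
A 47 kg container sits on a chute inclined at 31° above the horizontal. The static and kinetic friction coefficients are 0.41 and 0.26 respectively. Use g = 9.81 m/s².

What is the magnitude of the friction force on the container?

f ≈ 103 N (up the incline)

The normal reaction is N = m g cos θ = 395.2 N.
For equilibrium along the incline, friction must balance the weight component: f = m g sin θ = 237.5 N up the slope.
The static-friction ceiling is μ_s N = 0.41 × 395.2 = 162 N.
|237.5| exceeds 162 N, so the container slips down-slope; friction is kinetic, f = μ_k N = 0.26×395.2 = 103 N.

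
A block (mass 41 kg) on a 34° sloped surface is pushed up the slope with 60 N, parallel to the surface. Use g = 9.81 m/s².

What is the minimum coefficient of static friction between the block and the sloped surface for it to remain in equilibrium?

μ_s,min ≈ 0.495

N = m g cos θ = 333.4 N.
Friction must make up the shortfall along the incline: f = m g sin θ − P = 224.9 − 60 = 164.9 N.
At the threshold f = μ_s N, so μ_s,min = 164.9/333.4 = 0.495.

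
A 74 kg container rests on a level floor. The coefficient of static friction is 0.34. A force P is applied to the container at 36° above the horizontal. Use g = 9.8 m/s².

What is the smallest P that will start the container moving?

P ≈ 244 N

N = m g − P sin α (the pull lifts the container).
At impending slip, P cos α = μ_s N = μ_s (m g − P sin α).
Solving: P (cos α + μ_s sin α) = μ_s m g → P = 0.34×725/(cos 36° + 0.34 sin 36°) = 247/1.009 = 244 N.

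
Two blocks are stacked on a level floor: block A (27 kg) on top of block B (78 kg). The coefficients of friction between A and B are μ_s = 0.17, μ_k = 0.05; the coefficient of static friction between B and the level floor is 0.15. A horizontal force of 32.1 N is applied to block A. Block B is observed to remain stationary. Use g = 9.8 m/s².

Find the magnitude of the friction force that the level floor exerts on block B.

The normal force B exerts on A is simply A's weight, N₁ = 264.6 N.
Maximum static friction on A from B: μ_s N₁ = 0.17×264.6 = 44.98 N.
Since P = 32.1 N ≤ 44.98 N, A does not slip on B; friction on A equals P = 32.1 N.
By Newton's third law B feels 32.1 N forward from A. With B stationary, the floor's static friction on B balances it: f₂ = 32.1 N (well within μ_s(m_A+m_B)g = 154.3 N).

f ≈ 32.1 N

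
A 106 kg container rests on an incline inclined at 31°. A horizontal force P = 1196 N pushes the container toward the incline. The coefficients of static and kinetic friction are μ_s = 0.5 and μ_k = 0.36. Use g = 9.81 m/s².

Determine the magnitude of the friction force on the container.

The horizontal push has a component P sin θ into the surface, so N = m g cos θ + P sin θ = 891.3 + 616 = 1507 N.
Parallel to the incline: P cos θ − m g sin θ = 1025 − 535.6 = 489.6 N; the friction needed to balance this is 489.6 N acting down the slope.
Maximum static friction: μ_s N = 0.5 × 1507 = 753.7 N.
Since 489.6 N is within the 753.7 N limit, the container stays put and friction is exactly 490 N.

f ≈ 490 N (down the incline)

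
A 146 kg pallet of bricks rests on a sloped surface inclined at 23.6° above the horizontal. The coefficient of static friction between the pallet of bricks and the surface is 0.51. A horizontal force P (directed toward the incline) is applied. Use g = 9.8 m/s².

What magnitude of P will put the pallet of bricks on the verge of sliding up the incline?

At impending motion up the slope, friction acts down-slope at its limit: f = μ_s N.
Perpendicular to the incline: N = m g cos θ + P sin θ.
Along the incline: P cos θ = m g sin θ + μ_s N = m g sin θ + μ_s (m g cos θ + P sin θ).
Solving, P (cos θ − μ_s sin θ) = m g (sin θ + μ_s cos θ), so P = 146×9.8×(sin 23.6° + 0.51 cos 23.6°)/(cos 23.6° − 0.51 sin 23.6°) = 1430×0.8677/0.7122 = 1740 N.

P ≈ 1740 N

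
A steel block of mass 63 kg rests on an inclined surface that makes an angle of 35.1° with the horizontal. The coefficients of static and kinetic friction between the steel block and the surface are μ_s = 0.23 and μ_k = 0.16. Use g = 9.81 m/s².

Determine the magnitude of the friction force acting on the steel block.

f ≈ 80.9 N (up the incline)

Perpendicular to the surface, N = m g cos θ = 63·9.81·cos 35.1° = 505.6 N.
Along the slope the weight component is m g sin θ = 355.4 N; friction must supply exactly this, acting up-slope.
Static friction can supply at most μ_s N = 116.3 N.
|355.4| exceeds 116.3 N, so the steel block slips down-slope; friction is kinetic, f = μ_k N = 0.16×505.6 = 80.9 N.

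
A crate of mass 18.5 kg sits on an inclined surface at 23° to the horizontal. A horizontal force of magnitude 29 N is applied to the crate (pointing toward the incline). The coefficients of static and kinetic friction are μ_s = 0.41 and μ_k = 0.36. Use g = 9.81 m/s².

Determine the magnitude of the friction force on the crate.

Normal direction: N = m g cos θ + P sin θ = 178.4 N.
Parallel to the incline: P cos θ − m g sin θ = 26.69 − 70.91 = -44.22 N; the friction needed to balance this is 44.22 N acting up the slope.
Maximum static friction: μ_s N = 0.41 × 178.4 = 73.14 N.
|f_req| = 44.22 ≤ 73.14 N → the crate is in equilibrium; friction equals the required value.

f ≈ 44.2 N (up the incline)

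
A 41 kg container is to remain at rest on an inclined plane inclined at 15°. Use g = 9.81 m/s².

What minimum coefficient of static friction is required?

At the slip threshold m g sin θ = μ_s m g cos θ, so μ_s,min = tan θ.
μ_s,min = tan 15° = 0.268.

μ_s,min ≈ 0.268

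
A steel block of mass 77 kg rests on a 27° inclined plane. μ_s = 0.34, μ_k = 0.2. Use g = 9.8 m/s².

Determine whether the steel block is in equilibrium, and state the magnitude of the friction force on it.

f ≈ 134 N

N = m g cos θ = 672 N.
Down-slope weight component: m g sin θ = 343 N.
μ_s N = 229 N.
343 > 229 N, so it slides; kinetic friction f = μ_k N = 0.2×672 = 134 N.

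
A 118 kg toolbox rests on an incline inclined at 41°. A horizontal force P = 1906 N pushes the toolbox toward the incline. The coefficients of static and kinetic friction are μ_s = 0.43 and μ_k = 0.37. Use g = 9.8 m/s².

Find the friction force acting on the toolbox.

Resolve perpendicular to the incline: N = m g cos θ + P sin θ = 118×9.8×cos 41° + 1906×sin 41° = 2123 N.
Along the incline, the net driving force (taking up-slope positive) is P cos θ − m g sin θ = 1438 − 758.7 = 679.8 N, so equilibrium requires friction f = -679.8 N (down-slope).
Maximum static friction: μ_s N = 0.43 × 2123 = 913 N.
|f_req| = 679.8 ≤ 913 N → the toolbox is in equilibrium; friction equals the required value.

f ≈ 680 N (down the incline)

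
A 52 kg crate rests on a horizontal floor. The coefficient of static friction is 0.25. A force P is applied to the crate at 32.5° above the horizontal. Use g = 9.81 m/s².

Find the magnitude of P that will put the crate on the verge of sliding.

N = m g − P sin α (the pull lifts the crate).
At impending slip, P cos α = μ_s N = μ_s (m g − P sin α).
Solving: P (cos α + μ_s sin α) = μ_s m g → P = 0.25×510/(cos 32.5° + 0.25 sin 32.5°) = 128/0.9777 = 130 N.

P ≈ 130 N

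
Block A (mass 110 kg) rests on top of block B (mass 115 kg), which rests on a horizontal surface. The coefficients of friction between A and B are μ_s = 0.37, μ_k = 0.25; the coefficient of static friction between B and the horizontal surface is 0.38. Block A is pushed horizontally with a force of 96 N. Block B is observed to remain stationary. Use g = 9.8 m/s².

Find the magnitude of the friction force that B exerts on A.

f ≈ 96 N

The normal force B exerts on A is simply A's weight, N₁ = 1078 N.
So the A–B interface can sustain at most μ_s N₁ = 398.9 N of static friction.
Since P = 96 N ≤ 398.9 N, A does not slip on B; friction on A equals P = 96 N.
By Newton's third law B feels 96 N forward from A. With B stationary, the floor's static friction on B balances it: f₂ = 96 N (well within μ_s(m_A+m_B)g = 837.9 N).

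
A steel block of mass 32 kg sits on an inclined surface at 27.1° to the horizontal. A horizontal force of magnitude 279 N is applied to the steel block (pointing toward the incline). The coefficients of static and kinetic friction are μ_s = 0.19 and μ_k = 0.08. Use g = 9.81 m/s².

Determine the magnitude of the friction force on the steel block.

Normal direction: N = m g cos θ + P sin θ = 406.6 N.
Parallel to the incline: P cos θ − m g sin θ = 248.4 − 143 = 105.4 N; the friction needed to balance this is 105.4 N acting down the slope.
Maximum static friction: μ_s N = 0.19 × 406.6 = 77.25 N.
|f_req| = 105.4 > 77.25 N → the steel block slides up the incline; f = μ_k N = 0.08 × 406.6 = 32.5 N.

f ≈ 32.5 N (down the incline)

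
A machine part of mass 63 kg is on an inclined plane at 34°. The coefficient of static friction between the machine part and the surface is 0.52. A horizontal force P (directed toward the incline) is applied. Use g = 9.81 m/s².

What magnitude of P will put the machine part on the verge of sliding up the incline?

P ≈ 1140 N

At impending motion up the slope, friction acts down-slope at its limit: f = μ_s N.
Perpendicular to the incline: N = m g cos θ + P sin θ.
Along the incline: P cos θ = m g sin θ + μ_s N = m g sin θ + μ_s (m g cos θ + P sin θ).
Solving, P (cos θ − μ_s sin θ) = m g (sin θ + μ_s cos θ), so P = 63×9.81×(sin 34° + 0.52 cos 34°)/(cos 34° − 0.52 sin 34°) = 618×0.9903/0.5383 = 1140 N.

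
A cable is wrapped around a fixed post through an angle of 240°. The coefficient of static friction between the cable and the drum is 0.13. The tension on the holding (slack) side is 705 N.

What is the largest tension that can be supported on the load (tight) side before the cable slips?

At impending slip the capstan equation gives T₂/T₁ = e^{μβ} with β in radians.
β = 240° × π/180 = 4.189 rad.
e^{μβ} = e^{0.13×4.189} = 1.724.
T₂ = T₁ · e^{μβ} = 705 × 1.724 = 1220 N.

T_max ≈ 1220 N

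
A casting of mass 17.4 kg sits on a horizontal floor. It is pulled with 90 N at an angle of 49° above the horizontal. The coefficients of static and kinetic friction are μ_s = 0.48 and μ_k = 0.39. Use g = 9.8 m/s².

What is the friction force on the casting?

f ≈ 40 N

The vertical component of P reduces the normal force: N = m g − P sin α = 170.5 − 67.92 = 102.6 N.
Horizontally, friction must balance P cos α = 59.05 N.
The static-friction limit is μ_s N = 49.25 N.
The required friction exceeds μ_s N, so the casting moves and f = μ_k N = 40 N.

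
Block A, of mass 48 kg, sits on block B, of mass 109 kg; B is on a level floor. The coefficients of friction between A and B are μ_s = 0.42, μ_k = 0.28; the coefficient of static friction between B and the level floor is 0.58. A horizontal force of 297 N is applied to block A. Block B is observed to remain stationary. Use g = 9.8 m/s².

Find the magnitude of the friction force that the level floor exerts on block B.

Between the blocks, N₁ = m_A g = 470.4 N.
So the A–B interface can sustain at most μ_s N₁ = 197.6 N of static friction.
Since P = 297 N > 197.6 N, A slides on B; the A–B friction is kinetic: f₁ = μ_k N₁ = 0.28×470.4 = 132 N.
B experiences an equal 132 N forward from A (third law). B is in equilibrium, so the floor supplies f₂ = 132 N of static friction (limit μ_s(m_A+m_B)g = 892.4 N, not exceeded).

f ≈ 132 N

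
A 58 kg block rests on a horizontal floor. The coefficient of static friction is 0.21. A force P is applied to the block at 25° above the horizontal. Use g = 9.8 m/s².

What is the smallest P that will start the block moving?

P ≈ 120 N

N = m g − P sin α (the pull lifts the block).
At impending slip, P cos α = μ_s N = μ_s (m g − P sin α).
Solving: P (cos α + μ_s sin α) = μ_s m g → P = 0.21×568/(cos 25° + 0.21 sin 25°) = 119/0.9951 = 120 N.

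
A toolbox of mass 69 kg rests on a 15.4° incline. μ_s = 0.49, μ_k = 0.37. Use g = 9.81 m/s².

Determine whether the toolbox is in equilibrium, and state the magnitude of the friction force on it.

f ≈ 180 N

N = m g cos θ = 653 N.
Down-slope weight component: m g sin θ = 180 N.
μ_s N = 320 N.
180 ≤ 320 N, so it stays put; friction = 180 N.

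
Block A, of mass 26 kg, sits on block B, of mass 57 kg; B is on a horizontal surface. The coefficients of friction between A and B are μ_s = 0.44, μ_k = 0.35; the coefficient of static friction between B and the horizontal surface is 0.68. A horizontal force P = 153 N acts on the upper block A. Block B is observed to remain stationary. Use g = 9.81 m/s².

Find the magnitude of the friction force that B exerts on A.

Normal force at the A–B interface: N₁ = m_A g = 255.1 N.
So the A–B interface can sustain at most μ_s N₁ = 112.2 N of static friction.
P = 153 N exceeds that limit, so A slips over B and the interface friction becomes kinetic: f₁ = μ_k N₁ = 0.35×255.1 = 89.3 N.
By Newton's third law B feels 89.3 N forward from A. With B stationary, the floor's static friction on B balances it: f₂ = 89.3 N (well within μ_s(m_A+m_B)g = 553.7 N).

f ≈ 89.3 N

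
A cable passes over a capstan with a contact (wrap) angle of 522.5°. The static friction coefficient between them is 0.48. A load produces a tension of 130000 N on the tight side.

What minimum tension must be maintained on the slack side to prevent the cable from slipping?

Capstan equation at impending slip: T_tight/T_slack = e^{μβ}.
β = 522.5° = 9.119 rad; e^{μβ} = e^{0.48×9.119} = 79.62.
T_slack = T_tight / e^{μβ} = 130000 / 79.62 = 1630 N.

T_min ≈ 1630 N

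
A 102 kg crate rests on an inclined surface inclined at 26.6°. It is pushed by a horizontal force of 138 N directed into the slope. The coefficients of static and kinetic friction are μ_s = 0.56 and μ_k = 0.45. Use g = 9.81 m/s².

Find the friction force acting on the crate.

f ≈ 325 N (up the incline)

Resolve perpendicular to the incline: N = m g cos θ + P sin θ = 102×9.81×cos 26.6° + 138×sin 26.6° = 956.5 N.
Parallel to the incline: P cos θ − m g sin θ = 123.4 − 448 = -324.6 N; the friction needed to balance this is 324.6 N acting up the slope.
The limit of static friction is μ_s N = 535.6 N.
Since 324.6 N is within the 535.6 N limit, the crate stays put and friction is exactly 325 N.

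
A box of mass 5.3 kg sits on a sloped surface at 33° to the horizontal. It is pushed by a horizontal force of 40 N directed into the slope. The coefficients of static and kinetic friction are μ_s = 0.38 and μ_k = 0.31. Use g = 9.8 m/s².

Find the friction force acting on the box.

f ≈ 5.26 N (down the incline)

Resolve perpendicular to the incline: N = m g cos θ + P sin θ = 5.3×9.8×cos 33° + 40×sin 33° = 65.35 N.
Parallel to the incline: P cos θ − m g sin θ = 33.55 − 28.29 = 5.258 N; the friction needed to balance this is 5.258 N acting down the slope.
Maximum static friction: μ_s N = 0.38 × 65.35 = 24.83 N.
|f_req| = 5.258 ≤ 24.83 N → the box is in equilibrium; friction equals the required value.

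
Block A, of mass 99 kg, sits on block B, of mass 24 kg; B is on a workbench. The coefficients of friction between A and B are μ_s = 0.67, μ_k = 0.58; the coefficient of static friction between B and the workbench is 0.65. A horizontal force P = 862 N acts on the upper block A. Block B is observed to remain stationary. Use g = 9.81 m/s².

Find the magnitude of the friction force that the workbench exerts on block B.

f ≈ 563 N

Normal force at the A–B interface: N₁ = m_A g = 971.2 N.
Maximum static friction on A from B: μ_s N₁ = 0.67×971.2 = 650.7 N.
Since P = 862 N > 650.7 N, A slides on B; the A–B friction is kinetic: f₁ = μ_k N₁ = 0.58×971.2 = 563 N.
By Newton's third law B feels 563 N forward from A. With B stationary, the floor's static friction on B balances it: f₂ = 563 N (well within μ_s(m_A+m_B)g = 784.3 N).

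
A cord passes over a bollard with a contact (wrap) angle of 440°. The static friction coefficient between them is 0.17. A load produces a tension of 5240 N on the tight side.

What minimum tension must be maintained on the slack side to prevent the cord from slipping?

Capstan equation at impending slip: T_tight/T_slack = e^{μβ}.
β = 440° = 7.679 rad; e^{μβ} = e^{0.17×7.679} = 3.69.
T_slack = T_tight / e^{μβ} = 5240 / 3.69 = 1420 N.

T_min ≈ 1420 N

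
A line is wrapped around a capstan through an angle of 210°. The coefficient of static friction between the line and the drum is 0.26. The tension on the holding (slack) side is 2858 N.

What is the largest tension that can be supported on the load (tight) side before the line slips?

At impending slip the capstan equation gives T₂/T₁ = e^{μβ} with β in radians.
β = 210° × π/180 = 3.665 rad.
e^{μβ} = e^{0.26×3.665} = 2.593.
T₂ = T₁ · e^{μβ} = 2858 × 2.593 = 7410 N.

T_max ≈ 7410 N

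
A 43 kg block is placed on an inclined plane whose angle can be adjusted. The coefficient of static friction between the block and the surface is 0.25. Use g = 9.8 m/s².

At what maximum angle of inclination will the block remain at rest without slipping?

θ_max ≈ 14°

At the slip threshold, m g sin θ = μ_s · m g cos θ, so tan θ = μ_s.
θ_max = arctan(0.25) = 14°.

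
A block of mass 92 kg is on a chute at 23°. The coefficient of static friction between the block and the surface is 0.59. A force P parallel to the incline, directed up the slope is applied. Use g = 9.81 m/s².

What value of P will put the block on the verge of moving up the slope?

P ≈ 843 N

At impending motion up the slope, friction acts down-slope at its limit: f = μ_s N.
P is parallel to the surface, so N = m g cos θ = 831 N.
Along the incline: P = m g sin θ + μ_s N = 353 + 0.59×831 = 843 N.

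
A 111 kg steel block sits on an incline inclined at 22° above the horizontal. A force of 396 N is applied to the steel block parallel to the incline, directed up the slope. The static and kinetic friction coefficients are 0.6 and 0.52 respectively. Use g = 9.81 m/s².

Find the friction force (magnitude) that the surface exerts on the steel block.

The normal reaction is N = m g cos θ = 1010 N.
Parallel to the incline, ΣF = 0 gives f = m g sin θ − P = 407.9 − 396 = 11.91 N (up-slope positive).
The static-friction ceiling is μ_s N = 0.6 × 1010 = 605.8 N.
Since |11.91| ≤ 605.8 N, the steel block remains in static equilibrium and friction takes exactly the required value.

f ≈ 11.9 N (up the incline)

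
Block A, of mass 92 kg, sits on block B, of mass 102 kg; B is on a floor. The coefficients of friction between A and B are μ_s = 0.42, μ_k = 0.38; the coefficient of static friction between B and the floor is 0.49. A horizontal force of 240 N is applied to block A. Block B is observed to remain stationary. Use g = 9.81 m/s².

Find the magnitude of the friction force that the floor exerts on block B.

Normal force at the A–B interface: N₁ = m_A g = 902.5 N.
So the A–B interface can sustain at most μ_s N₁ = 379.1 N of static friction.
Since P = 240 N ≤ 379.1 N, A does not slip on B; friction on A equals P = 240 N.
B experiences an equal 240 N forward from A (third law). B is in equilibrium, so the floor supplies f₂ = 240 N of static friction (limit μ_s(m_A+m_B)g = 932.5 N, not exceeded).

f ≈ 240 N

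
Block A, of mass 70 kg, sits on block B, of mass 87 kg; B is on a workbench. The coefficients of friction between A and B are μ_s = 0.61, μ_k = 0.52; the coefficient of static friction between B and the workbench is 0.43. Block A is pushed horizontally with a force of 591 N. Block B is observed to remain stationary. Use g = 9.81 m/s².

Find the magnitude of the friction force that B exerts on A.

Between the blocks, N₁ = m_A g = 686.7 N.
Maximum static friction on A from B: μ_s N₁ = 0.61×686.7 = 418.9 N.
P = 591 N exceeds that limit, so A slips over B and the interface friction becomes kinetic: f₁ = μ_k N₁ = 0.52×686.7 = 357 N.
B experiences an equal 357 N forward from A (third law). B is in equilibrium, so the floor supplies f₂ = 357 N of static friction (limit μ_s(m_A+m_B)g = 662.3 N, not exceeded).

f ≈ 357 N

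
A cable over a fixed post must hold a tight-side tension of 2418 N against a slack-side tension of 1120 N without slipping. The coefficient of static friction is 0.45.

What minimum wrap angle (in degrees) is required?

β_min ≈ 98°

T₂/T₁ = e^{μβ} → β = ln(T₂/T₁)/μ.
β = ln(2418/1120)/0.45 = 0.7696/0.45 = 1.71 rad.
In degrees: β = 1.71 × 180/π = 98°.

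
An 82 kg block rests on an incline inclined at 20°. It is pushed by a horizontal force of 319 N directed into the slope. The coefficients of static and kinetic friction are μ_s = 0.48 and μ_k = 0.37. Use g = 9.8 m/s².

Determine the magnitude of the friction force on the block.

Resolve perpendicular to the incline: N = m g cos θ + P sin θ = 82×9.8×cos 20° + 319×sin 20° = 864.2 N.
Along the incline, the net driving force (taking up-slope positive) is P cos θ − m g sin θ = 299.8 − 274.8 = 24.91 N, so equilibrium requires friction f = -24.91 N (down-slope).
Maximum static friction: μ_s N = 0.48 × 864.2 = 414.8 N.
Since 24.91 N is within the 414.8 N limit, the block stays put and friction is exactly 24.9 N.

f ≈ 24.9 N (down the incline)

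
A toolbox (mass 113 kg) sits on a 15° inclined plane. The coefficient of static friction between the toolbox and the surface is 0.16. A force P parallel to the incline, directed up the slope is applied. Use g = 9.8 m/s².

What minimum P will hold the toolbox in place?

P_min ≈ 115 N

The toolbox tends to slide down (tan θ > μ_s), so at the point of impending slip friction acts up-slope at its limit: f = μ_s N.
P is parallel to the surface, so N = m g cos θ = 1070 N.
Along the incline: P + μ_s N = m g sin θ, so P = 287 − 0.16×1070 = 115 N.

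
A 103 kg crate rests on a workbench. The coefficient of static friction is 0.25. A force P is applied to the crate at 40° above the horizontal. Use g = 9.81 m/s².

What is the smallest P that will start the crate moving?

P ≈ 273 N

N = m g − P sin α (the pull lifts the crate).
At impending slip, P cos α = μ_s N = μ_s (m g − P sin α).
Solving: P (cos α + μ_s sin α) = μ_s m g → P = 0.25×1010/(cos 40° + 0.25 sin 40°) = 253/0.9267 = 273 N.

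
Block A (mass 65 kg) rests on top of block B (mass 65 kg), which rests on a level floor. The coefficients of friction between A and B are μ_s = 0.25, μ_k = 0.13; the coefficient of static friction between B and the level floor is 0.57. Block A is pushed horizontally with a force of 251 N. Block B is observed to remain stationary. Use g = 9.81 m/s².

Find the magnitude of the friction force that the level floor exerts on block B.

Between the blocks, N₁ = m_A g = 637.6 N.
So the A–B interface can sustain at most μ_s N₁ = 159.4 N of static friction.
Since P = 251 N > 159.4 N, A slides on B; the A–B friction is kinetic: f₁ = μ_k N₁ = 0.13×637.6 = 82.9 N.
B experiences an equal 82.9 N forward from A (third law). B is in equilibrium, so the floor supplies f₂ = 82.9 N of static friction (limit μ_s(m_A+m_B)g = 726.9 N, not exceeded).

f ≈ 82.9 N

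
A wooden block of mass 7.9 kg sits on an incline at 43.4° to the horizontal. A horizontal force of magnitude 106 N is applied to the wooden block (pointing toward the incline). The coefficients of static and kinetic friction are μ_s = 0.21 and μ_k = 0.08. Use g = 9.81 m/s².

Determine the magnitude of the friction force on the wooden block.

f ≈ 23.8 N (down the incline)

The horizontal push has a component P sin θ into the surface, so N = m g cos θ + P sin θ = 56.31 + 72.83 = 129.1 N.
Along the incline, the net driving force (taking up-slope positive) is P cos θ − m g sin θ = 77.02 − 53.25 = 23.77 N, so equilibrium requires friction f = -23.77 N (down-slope).
The limit of static friction is μ_s N = 27.12 N.
|f_req| = 23.77 ≤ 27.12 N → the wooden block is in equilibrium; friction equals the required value.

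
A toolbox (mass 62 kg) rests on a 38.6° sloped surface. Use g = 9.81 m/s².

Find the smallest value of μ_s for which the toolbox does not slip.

At the slip threshold m g sin θ = μ_s m g cos θ, so μ_s,min = tan θ.
μ_s,min = tan 38.6° = 0.798.

μ_s,min ≈ 0.798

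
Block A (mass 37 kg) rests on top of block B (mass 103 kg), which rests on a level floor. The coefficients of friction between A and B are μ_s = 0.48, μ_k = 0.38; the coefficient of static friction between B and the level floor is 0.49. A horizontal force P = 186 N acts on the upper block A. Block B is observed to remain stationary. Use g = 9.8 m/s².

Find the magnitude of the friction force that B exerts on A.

The normal force B exerts on A is simply A's weight, N₁ = 362.6 N.
Maximum static friction on A from B: μ_s N₁ = 0.48×362.6 = 174 N.
P = 186 N exceeds that limit, so A slips over B and the interface friction becomes kinetic: f₁ = μ_k N₁ = 0.38×362.6 = 138 N.
By Newton's third law B feels 138 N forward from A. With B stationary, the floor's static friction on B balances it: f₂ = 138 N (well within μ_s(m_A+m_B)g = 672.3 N).

f ≈ 138 N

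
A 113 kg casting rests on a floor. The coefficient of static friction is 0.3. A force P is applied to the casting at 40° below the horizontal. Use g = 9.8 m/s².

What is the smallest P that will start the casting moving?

N = m g + P sin α (the push presses the casting into the floor).
At impending slip, P cos α = μ_s N = μ_s (m g + P sin α).
Solving: P (cos α − μ_s sin α) = μ_s m g → P = 0.3×1110/(cos 40° − 0.3 sin 40°) = 332/0.5732 = 580 N.

P ≈ 580 N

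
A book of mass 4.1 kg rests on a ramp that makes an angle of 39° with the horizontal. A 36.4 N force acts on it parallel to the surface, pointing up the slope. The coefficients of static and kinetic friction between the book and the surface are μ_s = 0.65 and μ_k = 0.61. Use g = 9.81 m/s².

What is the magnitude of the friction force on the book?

Perpendicular to the surface, N = m g cos θ = 4.1·9.81·cos 39° = 31.26 N.
The friction needed for equilibrium is m g sin θ − P = 25.31 − 36.4 = -11.09 N, measured positive up-slope.
The static-friction ceiling is μ_s N = 0.65 × 31.26 = 20.32 N.
Since |-11.09| ≤ 20.32 N, static friction is sufficient; f equals the required value, not μ_s N.

f ≈ 11.1 N (down the incline)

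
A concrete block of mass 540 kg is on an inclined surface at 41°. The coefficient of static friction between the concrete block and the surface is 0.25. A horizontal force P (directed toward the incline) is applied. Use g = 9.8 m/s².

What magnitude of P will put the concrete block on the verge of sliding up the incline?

P ≈ 7570 N

At impending motion up the slope, friction acts down-slope at its limit: f = μ_s N.
Perpendicular to the incline: N = m g cos θ + P sin θ.
Along the incline: P cos θ = m g sin θ + μ_s N = m g sin θ + μ_s (m g cos θ + P sin θ).
Solving, P (cos θ − μ_s sin θ) = m g (sin θ + μ_s cos θ), so P = 540×9.8×(sin 41° + 0.25 cos 41°)/(cos 41° − 0.25 sin 41°) = 5290×0.8447/0.5907 = 7570 N.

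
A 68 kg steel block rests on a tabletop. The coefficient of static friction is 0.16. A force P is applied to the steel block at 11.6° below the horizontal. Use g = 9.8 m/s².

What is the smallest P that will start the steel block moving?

N = m g + P sin α (the push presses the steel block into the tabletop).
At impending slip, P cos α = μ_s N = μ_s (m g + P sin α).
Solving: P (cos α − μ_s sin α) = μ_s m g → P = 0.16×666/(cos 11.6° − 0.16 sin 11.6°) = 107/0.9474 = 113 N.

P ≈ 113 N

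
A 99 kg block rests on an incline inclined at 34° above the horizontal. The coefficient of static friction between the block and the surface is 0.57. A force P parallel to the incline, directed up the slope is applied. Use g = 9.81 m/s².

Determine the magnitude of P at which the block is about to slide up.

P ≈ 1000 N

At impending motion up the slope, friction acts down-slope at its limit: f = μ_s N.
P is parallel to the surface, so N = m g cos θ = 805 N.
Along the incline: P = m g sin θ + μ_s N = 543 + 0.57×805 = 1000 N.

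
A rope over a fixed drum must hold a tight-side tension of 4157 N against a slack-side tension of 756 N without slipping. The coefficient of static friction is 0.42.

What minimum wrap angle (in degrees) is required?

β_min ≈ 233°

T₂/T₁ = e^{μβ} → β = ln(T₂/T₁)/μ.
β = ln(4157/756)/0.42 = 1.705/0.42 = 4.058 rad.
In degrees: β = 4.058 × 180/π = 233°.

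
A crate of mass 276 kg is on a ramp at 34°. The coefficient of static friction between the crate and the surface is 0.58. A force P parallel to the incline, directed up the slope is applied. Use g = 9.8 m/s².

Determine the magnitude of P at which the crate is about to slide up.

P ≈ 2810 N

At impending motion up the slope, friction acts down-slope at its limit: f = μ_s N.
P is parallel to the surface, so N = m g cos θ = 2240 N.
Along the incline: P = m g sin θ + μ_s N = 1510 + 0.58×2240 = 2810 N.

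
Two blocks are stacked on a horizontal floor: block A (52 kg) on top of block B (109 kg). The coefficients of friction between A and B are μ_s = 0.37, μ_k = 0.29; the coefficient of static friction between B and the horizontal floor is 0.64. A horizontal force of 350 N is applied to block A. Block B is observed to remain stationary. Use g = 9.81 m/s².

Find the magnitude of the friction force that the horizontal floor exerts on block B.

f ≈ 148 N

Normal force at the A–B interface: N₁ = m_A g = 510.1 N.
Maximum static friction on A from B: μ_s N₁ = 0.37×510.1 = 188.7 N.
Since P = 350 N > 188.7 N, A slides on B; the A–B friction is kinetic: f₁ = μ_k N₁ = 0.29×510.1 = 148 N.
B experiences an equal 148 N forward from A (third law). B is in equilibrium, so the floor supplies f₂ = 148 N of static friction (limit μ_s(m_A+m_B)g = 1011 N, not exceeded).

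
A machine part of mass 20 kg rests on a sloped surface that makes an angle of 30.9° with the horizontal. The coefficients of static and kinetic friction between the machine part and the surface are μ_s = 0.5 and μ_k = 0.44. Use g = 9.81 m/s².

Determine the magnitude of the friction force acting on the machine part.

f ≈ 74.1 N (up the incline)

Perpendicular to the surface, N = m g cos θ = 20·9.81·cos 30.9° = 168.4 N.
For equilibrium along the incline, friction must balance the weight component: f = m g sin θ = 100.8 N up the slope.
The static-friction ceiling is μ_s N = 0.5 × 168.4 = 84.18 N.
|100.8| exceeds 84.18 N, so the machine part slips down-slope; friction is kinetic, f = μ_k N = 0.44×168.4 = 74.1 N.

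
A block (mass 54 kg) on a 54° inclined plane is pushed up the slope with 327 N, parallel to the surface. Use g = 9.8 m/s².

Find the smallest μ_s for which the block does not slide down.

μ_s,min ≈ 0.325

N = m g cos θ = 311.1 N.
Friction must make up the shortfall along the incline: f = m g sin θ − P = 428.1 − 327 = 101.1 N.
At the threshold f = μ_s N, so μ_s,min = 101.1/311.1 = 0.325.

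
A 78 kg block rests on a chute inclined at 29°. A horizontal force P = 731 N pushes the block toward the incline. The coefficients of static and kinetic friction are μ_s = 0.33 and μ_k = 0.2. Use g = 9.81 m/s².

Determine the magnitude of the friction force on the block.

Normal direction: N = m g cos θ + P sin θ = 1024 N.
Parallel to the incline: P cos θ − m g sin θ = 639.3 − 371 = 268.4 N; the friction needed to balance this is 268.4 N acting down the slope.
The limit of static friction is μ_s N = 337.8 N.
|f_req| = 268.4 ≤ 337.8 N → the block is in equilibrium; friction equals the required value.

f ≈ 268 N (down the incline)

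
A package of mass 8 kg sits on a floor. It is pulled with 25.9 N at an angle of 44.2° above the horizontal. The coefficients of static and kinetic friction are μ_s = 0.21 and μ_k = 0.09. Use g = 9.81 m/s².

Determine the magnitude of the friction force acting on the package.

Vertical equilibrium gives N = m g − P sin α = 60.42 N.
For equilibrium, f = P cos α = 25.9×cos 44.2° = 18.57 N.
The static-friction limit is μ_s N = 12.69 N.
The required friction exceeds μ_s N, so the package moves and f = μ_k N = 5.44 N.

f ≈ 5.44 N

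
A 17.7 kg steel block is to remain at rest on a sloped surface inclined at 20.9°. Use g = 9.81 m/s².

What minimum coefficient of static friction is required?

At the slip threshold m g sin θ = μ_s m g cos θ, so μ_s,min = tan θ.
μ_s,min = tan 20.9° = 0.382.

μ_s,min ≈ 0.382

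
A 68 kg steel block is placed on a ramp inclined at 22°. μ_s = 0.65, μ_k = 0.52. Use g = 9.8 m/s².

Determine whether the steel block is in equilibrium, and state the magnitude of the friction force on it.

N = m g cos θ = 618 N.
Down-slope weight component: m g sin θ = 250 N.
μ_s N = 402 N.
250 ≤ 402 N, so it stays put; friction = 250 N.

f ≈ 250 N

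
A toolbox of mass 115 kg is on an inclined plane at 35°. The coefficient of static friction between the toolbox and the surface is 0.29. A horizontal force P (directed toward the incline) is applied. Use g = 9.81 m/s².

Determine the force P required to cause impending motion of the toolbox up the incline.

P ≈ 1400 N

At impending motion up the slope, friction acts down-slope at its limit: f = μ_s N.
Perpendicular to the incline: N = m g cos θ + P sin θ.
Along the incline: P cos θ = m g sin θ + μ_s N = m g sin θ + μ_s (m g cos θ + P sin θ).
Solving, P (cos θ − μ_s sin θ) = m g (sin θ + μ_s cos θ), so P = 115×9.81×(sin 35° + 0.29 cos 35°)/(cos 35° − 0.29 sin 35°) = 1130×0.8111/0.6528 = 1400 N.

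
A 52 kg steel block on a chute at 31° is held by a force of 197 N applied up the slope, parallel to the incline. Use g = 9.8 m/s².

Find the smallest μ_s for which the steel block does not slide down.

N = m g cos θ = 436.8 N.
Friction must make up the shortfall along the incline: f = m g sin θ − P = 262.5 − 197 = 65.46 N.
At the threshold f = μ_s N, so μ_s,min = 65.46/436.8 = 0.15.

μ_s,min ≈ 0.15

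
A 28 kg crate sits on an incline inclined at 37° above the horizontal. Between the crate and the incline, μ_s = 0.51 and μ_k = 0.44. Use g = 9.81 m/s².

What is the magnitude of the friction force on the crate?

The normal reaction is N = m g cos θ = 219.4 N.
For equilibrium along the incline, friction must balance the weight component: f = m g sin θ = 165.3 N up the slope.
Static friction can supply at most μ_s N = 111.9 N.
Since |165.3| > 111.9 N, static friction cannot hold it; the crate slides down the incline and kinetic friction applies: f = μ_k N = 0.44 × 219.4 = 96.5 N.

f ≈ 96.5 N (up the incline)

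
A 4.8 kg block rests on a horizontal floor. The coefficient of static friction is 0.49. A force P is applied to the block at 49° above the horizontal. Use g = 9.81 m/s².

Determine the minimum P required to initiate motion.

N = m g − P sin α (the pull lifts the block).
At impending slip, P cos α = μ_s N = μ_s (m g − P sin α).
Solving: P (cos α + μ_s sin α) = μ_s m g → P = 0.49×47.1/(cos 49° + 0.49 sin 49°) = 23.1/1.026 = 22.5 N.

P ≈ 22.5 N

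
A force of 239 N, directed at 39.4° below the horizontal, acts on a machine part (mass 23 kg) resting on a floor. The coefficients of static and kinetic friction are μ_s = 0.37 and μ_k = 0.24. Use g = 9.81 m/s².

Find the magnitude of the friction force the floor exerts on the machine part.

N = m g + P sin α = 225.6 + 239×sin 39.4° = 377.3 N.
The horizontal driving force is P cos α = 184.7 N, so equilibrium needs friction f = 184.7 N.
μ_s N = 0.37 × 377.3 = 139.6 N.
The required friction exceeds μ_s N, so the machine part moves and f = μ_k N = 90.6 N.

f ≈ 90.6 N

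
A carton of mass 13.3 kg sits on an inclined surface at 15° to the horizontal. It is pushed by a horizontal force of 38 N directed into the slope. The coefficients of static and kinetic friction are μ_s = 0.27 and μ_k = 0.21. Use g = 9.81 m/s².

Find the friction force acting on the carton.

f ≈ 2.94 N (down the incline)

The horizontal push has a component P sin θ into the surface, so N = m g cos θ + P sin θ = 126 + 9.835 = 135.9 N.
Along the incline, the net driving force (taking up-slope positive) is P cos θ − m g sin θ = 36.71 − 33.77 = 2.936 N, so equilibrium requires friction f = -2.936 N (down-slope).
Maximum static friction: μ_s N = 0.27 × 135.9 = 36.68 N.
|f_req| = 2.936 ≤ 36.68 N → the carton is in equilibrium; friction equals the required value.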